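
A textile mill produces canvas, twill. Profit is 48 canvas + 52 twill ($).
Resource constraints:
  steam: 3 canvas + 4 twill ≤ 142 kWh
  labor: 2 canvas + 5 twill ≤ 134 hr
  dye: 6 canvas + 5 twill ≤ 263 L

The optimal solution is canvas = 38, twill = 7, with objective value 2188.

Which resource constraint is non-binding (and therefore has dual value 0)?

steam: 142/142 (binding)
labor: 111/134 (slack 23)
dye: 263/263 (binding)
By complementary slackness, a constraint with positive slack has shadow price 0 → labor.

labor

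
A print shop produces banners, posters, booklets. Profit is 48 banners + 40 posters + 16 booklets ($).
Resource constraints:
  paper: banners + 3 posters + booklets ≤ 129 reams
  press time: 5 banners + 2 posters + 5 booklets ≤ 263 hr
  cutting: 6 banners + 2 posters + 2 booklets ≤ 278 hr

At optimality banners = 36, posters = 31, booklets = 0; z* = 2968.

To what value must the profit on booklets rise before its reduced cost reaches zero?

22

At the optimum: paper uses 129 of 129 (binding); press time uses 242 of 263 (slack = 21); cutting uses 278 of 278 (binding).
Slack constraints have shadow price 0 (complementary slackness).
The binding rows give the dual system: 1·y_paper + 6·y_cutting = 48 and 3·y_paper + 2·y_cutting = 40.
This yields shadow prices y_paper = 9, y_cutting = 6.5.
booklets enters the basis when its profit ≥ yᵀa₃ = 9·1 + 6.5·2 = 22.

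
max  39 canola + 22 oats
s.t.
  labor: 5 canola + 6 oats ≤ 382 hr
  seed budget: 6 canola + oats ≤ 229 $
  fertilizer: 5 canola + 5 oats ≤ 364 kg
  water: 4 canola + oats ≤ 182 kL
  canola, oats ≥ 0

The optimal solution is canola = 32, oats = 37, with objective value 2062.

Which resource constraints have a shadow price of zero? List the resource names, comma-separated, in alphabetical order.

fertilizer, water

labor: 382/382 (binding)
seed budget: 229/229 (binding)
fertilizer: 345/364 (slack 19)
water: 165/182 (slack 17)
By complementary slackness, a constraint with positive slack has shadow price 0 → fertilizer, water.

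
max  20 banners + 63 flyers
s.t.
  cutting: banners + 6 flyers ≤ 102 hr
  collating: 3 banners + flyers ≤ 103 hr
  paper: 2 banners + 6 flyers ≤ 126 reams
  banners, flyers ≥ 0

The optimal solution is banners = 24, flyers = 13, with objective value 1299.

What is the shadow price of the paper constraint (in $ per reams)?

Check each constraint at x*: cutting 102/102 (tight); collating 85/103 (slack 18); paper 126/126 (tight).
Since collating is not tight, its dual is 0.
Dual feasibility on the basic columns requires 1·y_cutting + 2·y_paper = 20, 6·y_cutting + 6·y_paper = 63.
This yields shadow prices y_cutting = 1, y_paper = 9.5.
Shadow price of paper = 9.5.

9.5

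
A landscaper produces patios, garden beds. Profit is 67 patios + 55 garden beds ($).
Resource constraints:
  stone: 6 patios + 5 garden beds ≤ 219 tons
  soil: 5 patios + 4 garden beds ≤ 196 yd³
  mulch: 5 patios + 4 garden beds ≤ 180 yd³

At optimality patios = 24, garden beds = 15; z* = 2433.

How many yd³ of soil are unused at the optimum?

soil used = 5·24 + 4·15 = 180; slack = 196 − 180 = 16.

16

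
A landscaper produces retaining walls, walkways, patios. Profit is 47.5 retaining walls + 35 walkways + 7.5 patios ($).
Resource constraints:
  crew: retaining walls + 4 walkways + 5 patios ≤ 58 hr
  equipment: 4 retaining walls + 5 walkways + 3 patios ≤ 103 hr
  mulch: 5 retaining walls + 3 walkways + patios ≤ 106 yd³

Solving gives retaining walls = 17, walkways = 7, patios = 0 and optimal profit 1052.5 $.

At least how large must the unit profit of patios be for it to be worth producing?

Binding: equipment and mulch. Non-binding: crew (13 unused).
Slack constraints have shadow price 0 (complementary slackness).
From A_Bᵀ y = c: 4·y_equipment + 5·y_mulch = 47.5; 5·y_equipment + 3·y_mulch = 35.
This yields shadow prices y_equipment = 2.5, y_mulch = 7.5.
patios enters the basis when its profit ≥ yᵀa₃ = 2.5·3 + 7.5·1 = 15.

15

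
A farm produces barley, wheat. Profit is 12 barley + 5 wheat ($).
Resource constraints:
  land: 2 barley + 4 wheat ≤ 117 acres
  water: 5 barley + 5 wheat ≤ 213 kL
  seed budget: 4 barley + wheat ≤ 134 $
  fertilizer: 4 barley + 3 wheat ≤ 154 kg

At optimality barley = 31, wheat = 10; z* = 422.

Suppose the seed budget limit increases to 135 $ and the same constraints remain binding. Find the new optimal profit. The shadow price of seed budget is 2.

Δb = 1, so new z* = 422 + (2)·(1) = 422 + 2 = 424.

424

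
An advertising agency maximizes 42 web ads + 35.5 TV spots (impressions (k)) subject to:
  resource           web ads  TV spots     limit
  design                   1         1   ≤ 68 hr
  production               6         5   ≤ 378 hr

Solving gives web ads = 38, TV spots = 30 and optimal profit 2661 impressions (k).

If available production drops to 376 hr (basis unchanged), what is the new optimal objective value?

Check each constraint at x*: design 68/68 (tight); production 378/378 (tight).
The binding rows give the dual system: 1·y_design + 6·y_production = 42 and 1·y_design + 5·y_production = 35.5.
Solving: y_design = 3, y_production = 6.5.
Δz = y_production·Δb = 6.5 × (-2) = -13, so new z* = 2661 − 13 = 2648.

2648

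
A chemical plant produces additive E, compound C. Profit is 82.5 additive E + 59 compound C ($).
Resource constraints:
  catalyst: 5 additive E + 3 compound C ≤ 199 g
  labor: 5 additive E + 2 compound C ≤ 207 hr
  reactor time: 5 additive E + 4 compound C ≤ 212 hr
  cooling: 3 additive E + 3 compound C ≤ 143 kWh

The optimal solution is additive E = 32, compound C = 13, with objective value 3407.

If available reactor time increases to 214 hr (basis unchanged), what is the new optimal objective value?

Check each constraint at x*: catalyst 199/199 (tight); labor 186/207 (slack 21); reactor time 212/212 (tight); cooling 135/143 (slack 8).
Since labor, cooling are not tight, their duals are 0.
Dual feasibility on the basic columns requires 5·y_catalyst + 5·y_reactor time = 82.5, 3·y_catalyst + 4·y_reactor time = 59.
Solving: y_catalyst = 7, y_reactor time = 9.5.
Δz = y_reactor time·Δb = 9.5 × (2) = 19, so new z* = 3407 + 19 = 3426.

3426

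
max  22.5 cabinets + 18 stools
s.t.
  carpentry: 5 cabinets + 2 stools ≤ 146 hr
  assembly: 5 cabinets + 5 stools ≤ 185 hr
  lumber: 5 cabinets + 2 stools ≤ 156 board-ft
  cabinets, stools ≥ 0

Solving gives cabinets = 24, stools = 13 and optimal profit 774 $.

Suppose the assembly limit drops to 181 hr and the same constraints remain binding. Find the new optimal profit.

762

At the optimum: carpentry uses 146 of 146 (binding); assembly uses 185 of 185 (binding); lumber uses 146 of 156 (slack = 10).
Slack constraints have shadow price 0 (complementary slackness).
From A_Bᵀ y = c: 5·y_carpentry + 5·y_assembly = 22.5; 2·y_carpentry + 5·y_assembly = 18.
→ y_carpentry = 1.5 and y_assembly = 3.
Δz = y_assembly·Δb = 3 × (-4) = -12, so new z* = 774 − 12 = 762.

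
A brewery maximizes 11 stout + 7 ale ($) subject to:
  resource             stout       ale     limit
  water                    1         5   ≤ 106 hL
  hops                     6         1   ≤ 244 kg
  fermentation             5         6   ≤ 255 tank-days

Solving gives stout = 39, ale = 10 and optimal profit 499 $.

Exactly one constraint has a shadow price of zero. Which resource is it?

water: 89/106 (slack 17)
hops: 244/244 (binding)
fermentation: 255/255 (binding)
By complementary slackness, a constraint with positive slack has shadow price 0 → water.

water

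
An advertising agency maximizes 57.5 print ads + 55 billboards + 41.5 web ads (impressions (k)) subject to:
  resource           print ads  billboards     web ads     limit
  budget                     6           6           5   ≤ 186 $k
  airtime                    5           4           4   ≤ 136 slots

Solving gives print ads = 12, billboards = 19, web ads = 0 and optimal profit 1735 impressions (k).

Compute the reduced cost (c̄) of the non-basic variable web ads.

-6

Both budget and airtime are binding at x*.
From A_Bᵀ y = c: 6·y_budget + 5·y_airtime = 57.5; 6·y_budget + 4·y_airtime = 55.
Solving: y_budget = 7.5, y_airtime = 2.5.
Reduced cost of web ads: c₃ − yᵀa₃ = 41.5 − (7.5·5 + 2.5·4) = 41.5 − 47.5 = -6.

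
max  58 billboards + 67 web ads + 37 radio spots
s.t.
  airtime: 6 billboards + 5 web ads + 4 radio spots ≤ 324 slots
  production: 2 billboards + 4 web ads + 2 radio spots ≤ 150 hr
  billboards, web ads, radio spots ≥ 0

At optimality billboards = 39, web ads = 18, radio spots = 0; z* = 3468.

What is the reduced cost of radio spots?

-7

Check each constraint at x*: airtime 324/324 (tight); production 150/150 (tight).
The binding rows give the dual system: 6·y_airtime + 2·y_production = 58 and 5·y_airtime + 4·y_production = 67.
This yields shadow prices y_airtime = 7, y_production = 8.
Reduced cost of radio spots: c₃ − yᵀa₃ = 37 − (7·4 + 8·2) = 37 − 44 = -7.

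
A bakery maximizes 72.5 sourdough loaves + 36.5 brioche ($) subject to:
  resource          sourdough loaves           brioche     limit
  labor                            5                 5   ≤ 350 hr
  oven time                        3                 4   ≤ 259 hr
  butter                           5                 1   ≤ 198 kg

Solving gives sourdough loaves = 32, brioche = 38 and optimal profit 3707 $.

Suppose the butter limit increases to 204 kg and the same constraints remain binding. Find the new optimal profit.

Binding: labor and butter. Non-binding: oven time (11 unused).
By complementary slackness, y = 0 for the non-binding constraint.
The binding rows give the dual system: 5·y_labor + 5·y_butter = 72.5 and 5·y_labor + 1·y_butter = 36.5.
This yields shadow prices y_labor = 5.5, y_butter = 9.
Δz = y_butter·Δb = 9 × (6) = 54, so new z* = 3707 + 54 = 3761.

3761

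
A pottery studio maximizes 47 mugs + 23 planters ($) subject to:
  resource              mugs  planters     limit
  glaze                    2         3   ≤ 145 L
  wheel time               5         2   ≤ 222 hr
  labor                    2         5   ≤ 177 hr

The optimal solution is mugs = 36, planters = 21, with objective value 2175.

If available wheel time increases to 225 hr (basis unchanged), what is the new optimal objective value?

At the optimum: glaze uses 135 of 145 (slack = 10); wheel time uses 222 of 222 (binding); labor uses 177 of 177 (binding).
Since glaze is not tight, its dual is 0.
The binding rows give the dual system: 5·y_wheel time + 2·y_labor = 47 and 2·y_wheel time + 5·y_labor = 23.
This yields shadow prices y_wheel time = 9, y_labor = 1.
Δz = y_wheel time·Δb = 9 × (3) = 27, so new z* = 2175 + 27 = 2202.

2202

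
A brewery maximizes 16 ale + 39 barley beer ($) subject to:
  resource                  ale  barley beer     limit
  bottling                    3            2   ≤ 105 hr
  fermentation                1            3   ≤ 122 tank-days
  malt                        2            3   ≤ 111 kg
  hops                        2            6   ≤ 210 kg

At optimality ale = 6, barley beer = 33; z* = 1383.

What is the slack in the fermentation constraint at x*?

fermentation used = 1·6 + 3·33 = 105; slack = 122 − 105 = 17.

17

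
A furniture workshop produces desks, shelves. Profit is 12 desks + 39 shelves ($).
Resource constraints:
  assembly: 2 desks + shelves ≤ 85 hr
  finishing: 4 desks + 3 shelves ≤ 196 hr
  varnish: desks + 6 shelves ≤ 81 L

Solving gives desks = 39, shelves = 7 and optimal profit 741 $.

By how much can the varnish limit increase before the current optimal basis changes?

104.5

Binding constraints: assembly, varnish. The basis is B = [[2,1],[1,6]] with det 11.
Per unit increase in varnish, x* moves by d = (-0.0909, 0.1818).
The basis stays optimal until finishing becomes binding; allowable increase = 104.5 L.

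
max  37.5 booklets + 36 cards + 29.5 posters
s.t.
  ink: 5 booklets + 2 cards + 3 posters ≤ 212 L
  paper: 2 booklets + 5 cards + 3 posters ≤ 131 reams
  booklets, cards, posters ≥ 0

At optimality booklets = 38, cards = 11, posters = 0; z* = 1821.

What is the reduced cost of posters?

-2

At the optimum: ink uses 212 of 212 (binding); paper uses 131 of 131 (binding).
Dual feasibility on the basic columns requires 5·y_ink + 2·y_paper = 37.5, 2·y_ink + 5·y_paper = 36.
This yields shadow prices y_ink = 5.5, y_paper = 5.
Reduced cost of posters: c₃ − yᵀa₃ = 29.5 − (5.5·3 + 5·3) = 29.5 − 31.5 = -2.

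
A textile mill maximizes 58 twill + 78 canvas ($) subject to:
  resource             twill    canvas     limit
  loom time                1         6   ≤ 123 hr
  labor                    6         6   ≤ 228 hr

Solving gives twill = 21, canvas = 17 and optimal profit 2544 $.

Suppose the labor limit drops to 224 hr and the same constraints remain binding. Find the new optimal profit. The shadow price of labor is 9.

2508

Δb = -4, so new z* = 2544 + (9)·(-4) = 2544 − 36 = 2508.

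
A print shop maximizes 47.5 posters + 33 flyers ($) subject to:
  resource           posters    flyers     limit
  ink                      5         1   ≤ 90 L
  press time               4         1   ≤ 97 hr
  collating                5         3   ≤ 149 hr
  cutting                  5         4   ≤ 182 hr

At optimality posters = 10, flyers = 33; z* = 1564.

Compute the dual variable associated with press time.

Binding: collating and cutting. Non-binding: ink (7 unused), press time (24 unused).
Slack constraints have shadow price 0 (complementary slackness).
The binding rows give the dual system: 5·y_collating + 5·y_cutting = 47.5 and 3·y_collating + 4·y_cutting = 33.
Solving: y_collating = 5, y_cutting = 4.5.
Shadow price of press time = 0.

0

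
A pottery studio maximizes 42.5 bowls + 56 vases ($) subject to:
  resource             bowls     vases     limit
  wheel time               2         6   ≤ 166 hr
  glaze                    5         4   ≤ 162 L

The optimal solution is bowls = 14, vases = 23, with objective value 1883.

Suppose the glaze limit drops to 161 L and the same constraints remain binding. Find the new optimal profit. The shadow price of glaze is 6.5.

1876.5

Δb = -1, so new z* = 1883 + (6.5)·(-1) = 1883 − 6.5 = 1876.5.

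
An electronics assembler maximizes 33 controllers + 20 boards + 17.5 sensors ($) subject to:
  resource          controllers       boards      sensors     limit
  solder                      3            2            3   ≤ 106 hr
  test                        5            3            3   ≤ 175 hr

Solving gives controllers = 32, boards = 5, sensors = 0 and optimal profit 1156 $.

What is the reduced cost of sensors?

At the optimum: solder uses 106 of 106 (binding); test uses 175 of 175 (binding).
Dual feasibility on the basic columns requires 3·y_solder + 5·y_test = 33, 2·y_solder + 3·y_test = 20.
This yields shadow prices y_solder = 1, y_test = 6.
Reduced cost of sensors: c₃ − yᵀa₃ = 17.5 − (1·3 + 6·3) = 17.5 − 21 = -3.5.

-3.5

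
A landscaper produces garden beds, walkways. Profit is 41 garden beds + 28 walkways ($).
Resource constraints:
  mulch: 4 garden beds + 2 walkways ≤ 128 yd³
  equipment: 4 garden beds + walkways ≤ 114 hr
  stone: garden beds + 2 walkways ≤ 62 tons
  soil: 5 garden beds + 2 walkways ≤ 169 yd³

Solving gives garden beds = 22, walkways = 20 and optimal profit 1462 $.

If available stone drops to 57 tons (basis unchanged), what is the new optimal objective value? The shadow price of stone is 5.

Δb = -5, so new z* = 1462 + (5)·(-5) = 1462 − 25 = 1437.

1437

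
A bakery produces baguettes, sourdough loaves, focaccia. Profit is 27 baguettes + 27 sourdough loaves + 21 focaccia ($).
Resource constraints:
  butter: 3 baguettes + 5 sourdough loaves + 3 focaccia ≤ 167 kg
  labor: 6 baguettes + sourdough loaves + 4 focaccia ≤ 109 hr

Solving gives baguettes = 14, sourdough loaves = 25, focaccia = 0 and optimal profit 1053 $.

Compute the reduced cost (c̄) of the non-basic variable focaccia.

Both butter and labor are binding at x*.
From A_Bᵀ y = c: 3·y_butter + 6·y_labor = 27; 5·y_butter + 1·y_labor = 27.
→ y_butter = 5 and y_labor = 2.
Reduced cost of focaccia: c₃ − yᵀa₃ = 21 − (5·3 + 2·4) = 21 − 23 = -2.

-2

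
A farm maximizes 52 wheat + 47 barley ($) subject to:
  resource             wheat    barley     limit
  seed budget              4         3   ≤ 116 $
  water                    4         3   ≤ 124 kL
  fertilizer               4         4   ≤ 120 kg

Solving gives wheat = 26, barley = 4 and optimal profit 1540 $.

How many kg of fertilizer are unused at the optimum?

0

fertilizer used = 4·26 + 4·4 = 120; slack = 120 − 120 = 0.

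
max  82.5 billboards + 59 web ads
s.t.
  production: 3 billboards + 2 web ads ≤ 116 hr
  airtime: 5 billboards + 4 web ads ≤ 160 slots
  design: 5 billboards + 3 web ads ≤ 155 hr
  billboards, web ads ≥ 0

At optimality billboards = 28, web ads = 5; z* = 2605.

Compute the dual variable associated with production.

0

Check each constraint at x*: production 94/116 (slack 22); airtime 160/160 (tight); design 155/155 (tight).
Slack constraints have shadow price 0 (complementary slackness).
The binding rows give the dual system: 5·y_airtime + 5·y_design = 82.5 and 4·y_airtime + 3·y_design = 59.
Solving: y_airtime = 9.5, y_design = 7.
Shadow price of production = 0.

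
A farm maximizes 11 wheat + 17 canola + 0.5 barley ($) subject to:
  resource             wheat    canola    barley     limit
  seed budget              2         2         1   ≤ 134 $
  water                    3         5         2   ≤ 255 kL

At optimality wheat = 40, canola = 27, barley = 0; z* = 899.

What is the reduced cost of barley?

Both seed budget and water are binding at x*.
Dual feasibility on the basic columns requires 2·y_seed budget + 3·y_water = 11, 2·y_seed budget + 5·y_water = 17.
→ y_seed budget = 1 and y_water = 3.
Reduced cost of barley: c₃ − yᵀa₃ = 0.5 − (1·1 + 3·2) = 0.5 − 7 = -6.5.

-6.5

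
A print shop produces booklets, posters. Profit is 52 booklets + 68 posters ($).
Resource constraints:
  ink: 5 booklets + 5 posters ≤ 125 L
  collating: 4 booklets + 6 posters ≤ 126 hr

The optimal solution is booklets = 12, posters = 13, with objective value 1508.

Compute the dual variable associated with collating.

8

Check each constraint at x*: ink 125/125 (tight); collating 126/126 (tight).
From A_Bᵀ y = c: 5·y_ink + 4·y_collating = 52; 5·y_ink + 6·y_collating = 68.
Solving: y_ink = 4, y_collating = 8.
Shadow price of collating = 8.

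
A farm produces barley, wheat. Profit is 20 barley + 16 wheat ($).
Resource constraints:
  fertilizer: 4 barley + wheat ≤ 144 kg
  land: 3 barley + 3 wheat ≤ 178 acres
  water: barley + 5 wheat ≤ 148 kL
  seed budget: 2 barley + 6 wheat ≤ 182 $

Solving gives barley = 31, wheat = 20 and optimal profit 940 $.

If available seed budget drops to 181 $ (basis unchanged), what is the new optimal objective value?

Check each constraint at x*: fertilizer 144/144 (tight); land 153/178 (slack 25); water 131/148 (slack 17); seed budget 182/182 (tight).
Slack constraints have shadow price 0 (complementary slackness).
From A_Bᵀ y = c: 4·y_fertilizer + 2·y_seed budget = 20; 1·y_fertilizer + 6·y_seed budget = 16.
This yields shadow prices y_fertilizer = 4, y_seed budget = 2.
Δz = y_seed budget·Δb = 2 × (-1) = -2, so new z* = 940 − 2 = 938.

938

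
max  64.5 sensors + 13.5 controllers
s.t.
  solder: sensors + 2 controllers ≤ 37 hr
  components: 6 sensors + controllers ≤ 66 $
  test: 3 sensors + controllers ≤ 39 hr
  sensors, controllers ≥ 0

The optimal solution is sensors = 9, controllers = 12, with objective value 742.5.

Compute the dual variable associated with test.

At the optimum: solder uses 33 of 37 (slack = 4); components uses 66 of 66 (binding); test uses 39 of 39 (binding).
Slack constraints have shadow price 0 (complementary slackness).
The binding rows give the dual system: 6·y_components + 3·y_test = 64.5 and 1·y_components + 1·y_test = 13.5.
Solving: y_components = 8, y_test = 5.5.
Shadow price of test = 5.5.

5.5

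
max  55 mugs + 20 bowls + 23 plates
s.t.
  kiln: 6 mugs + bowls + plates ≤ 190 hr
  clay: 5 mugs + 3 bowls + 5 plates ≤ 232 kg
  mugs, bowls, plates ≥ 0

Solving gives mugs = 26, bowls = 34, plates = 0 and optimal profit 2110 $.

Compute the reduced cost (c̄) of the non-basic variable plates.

-7

Both kiln and clay are binding at x*.
The binding rows give the dual system: 6·y_kiln + 5·y_clay = 55 and 1·y_kiln + 3·y_clay = 20.
Solving: y_kiln = 5, y_clay = 5.
Reduced cost of plates: c₃ − yᵀa₃ = 23 − (5·1 + 5·5) = 23 − 30 = -7.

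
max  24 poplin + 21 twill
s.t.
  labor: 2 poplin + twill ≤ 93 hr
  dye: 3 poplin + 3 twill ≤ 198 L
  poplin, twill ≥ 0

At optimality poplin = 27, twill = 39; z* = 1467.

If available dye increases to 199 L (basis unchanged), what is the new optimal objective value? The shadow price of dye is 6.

1473

Δb = 1, so new z* = 1467 + (6)·(1) = 1467 + 6 = 1473.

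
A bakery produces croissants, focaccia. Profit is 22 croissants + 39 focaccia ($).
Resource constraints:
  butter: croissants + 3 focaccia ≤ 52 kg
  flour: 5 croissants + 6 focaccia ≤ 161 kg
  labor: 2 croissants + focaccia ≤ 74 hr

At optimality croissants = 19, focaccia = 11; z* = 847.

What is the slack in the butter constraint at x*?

0

butter used = 1·19 + 3·11 = 52; slack = 52 − 52 = 0.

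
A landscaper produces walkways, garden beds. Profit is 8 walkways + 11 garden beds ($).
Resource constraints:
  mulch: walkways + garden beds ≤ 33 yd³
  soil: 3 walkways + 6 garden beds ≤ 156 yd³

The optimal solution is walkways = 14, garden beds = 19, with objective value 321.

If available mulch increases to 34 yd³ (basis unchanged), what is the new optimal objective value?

326

At the optimum: mulch uses 33 of 33 (binding); soil uses 156 of 156 (binding).
Dual feasibility on the basic columns requires 1·y_mulch + 3·y_soil = 8, 1·y_mulch + 6·y_soil = 11.
→ y_mulch = 5 and y_soil = 1.
Δz = y_mulch·Δb = 5 × (1) = 5, so new z* = 321 + 5 = 326.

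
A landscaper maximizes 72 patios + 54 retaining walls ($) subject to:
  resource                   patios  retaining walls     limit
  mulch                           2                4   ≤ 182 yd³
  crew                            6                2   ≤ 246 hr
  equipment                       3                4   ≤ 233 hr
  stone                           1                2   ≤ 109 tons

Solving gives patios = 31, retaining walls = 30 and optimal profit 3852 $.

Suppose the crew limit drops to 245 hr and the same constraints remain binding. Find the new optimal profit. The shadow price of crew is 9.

3843

Δb = -1, so new z* = 3852 + (9)·(-1) = 3852 − 9 = 3843.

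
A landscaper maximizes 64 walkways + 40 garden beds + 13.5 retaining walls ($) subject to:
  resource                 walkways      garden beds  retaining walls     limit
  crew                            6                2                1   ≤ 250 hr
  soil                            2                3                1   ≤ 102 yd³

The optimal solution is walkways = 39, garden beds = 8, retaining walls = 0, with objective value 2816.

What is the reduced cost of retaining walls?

At the optimum: crew uses 250 of 250 (binding); soil uses 102 of 102 (binding).
From A_Bᵀ y = c: 6·y_crew + 2·y_soil = 64; 2·y_crew + 3·y_soil = 40.
This yields shadow prices y_crew = 8, y_soil = 8.
Reduced cost of retaining walls: c₃ − yᵀa₃ = 13.5 − (8·1 + 8·1) = 13.5 − 16 = -2.5.

-2.5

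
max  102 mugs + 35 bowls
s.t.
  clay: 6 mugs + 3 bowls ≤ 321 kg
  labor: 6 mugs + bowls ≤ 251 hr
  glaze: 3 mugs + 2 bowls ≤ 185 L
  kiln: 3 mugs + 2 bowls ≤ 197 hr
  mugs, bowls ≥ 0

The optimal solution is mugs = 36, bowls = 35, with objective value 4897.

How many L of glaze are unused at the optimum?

7

glaze used = 3·36 + 2·35 = 178; slack = 185 − 178 = 7.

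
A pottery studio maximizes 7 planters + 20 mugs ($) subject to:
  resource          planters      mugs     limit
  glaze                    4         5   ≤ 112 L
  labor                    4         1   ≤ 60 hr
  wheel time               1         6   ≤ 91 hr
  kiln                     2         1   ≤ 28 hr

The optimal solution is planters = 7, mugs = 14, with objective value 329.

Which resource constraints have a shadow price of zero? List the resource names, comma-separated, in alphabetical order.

glaze, labor

glaze: 98/112 (slack 14)
labor: 42/60 (slack 18)
wheel time: 91/91 (binding)
kiln: 28/28 (binding)
By complementary slackness, a constraint with positive slack has shadow price 0 → glaze, labor.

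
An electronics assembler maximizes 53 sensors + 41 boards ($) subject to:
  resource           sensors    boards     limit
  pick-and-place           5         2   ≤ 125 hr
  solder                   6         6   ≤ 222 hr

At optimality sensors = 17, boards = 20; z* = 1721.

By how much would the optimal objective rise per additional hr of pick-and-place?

4

Check each constraint at x*: pick-and-place 125/125 (tight); solder 222/222 (tight).
From A_Bᵀ y = c: 5·y_pick-and-place + 6·y_solder = 53; 2·y_pick-and-place + 6·y_solder = 41.
This yields shadow prices y_pick-and-place = 4, y_solder = 5.5.
Shadow price of pick-and-place = 4.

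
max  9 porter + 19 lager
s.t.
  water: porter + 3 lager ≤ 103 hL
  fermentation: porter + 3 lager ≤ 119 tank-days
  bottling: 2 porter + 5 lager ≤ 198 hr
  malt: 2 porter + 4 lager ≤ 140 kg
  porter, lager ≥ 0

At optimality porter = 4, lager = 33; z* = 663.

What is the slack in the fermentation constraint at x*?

16

fermentation used = 1·4 + 3·33 = 103; slack = 119 − 103 = 16.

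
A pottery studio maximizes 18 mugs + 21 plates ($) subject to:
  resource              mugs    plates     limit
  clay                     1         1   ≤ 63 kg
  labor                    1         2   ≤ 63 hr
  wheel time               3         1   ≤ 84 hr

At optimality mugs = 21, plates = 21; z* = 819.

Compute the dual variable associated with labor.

At the optimum: clay uses 42 of 63 (slack = 21); labor uses 63 of 63 (binding); wheel time uses 84 of 84 (binding).
Since clay is not tight, its dual is 0.
Dual feasibility on the basic columns requires 1·y_labor + 3·y_wheel time = 18, 2·y_labor + 1·y_wheel time = 21.
Solving: y_labor = 9, y_wheel time = 3.
Shadow price of labor = 9.

9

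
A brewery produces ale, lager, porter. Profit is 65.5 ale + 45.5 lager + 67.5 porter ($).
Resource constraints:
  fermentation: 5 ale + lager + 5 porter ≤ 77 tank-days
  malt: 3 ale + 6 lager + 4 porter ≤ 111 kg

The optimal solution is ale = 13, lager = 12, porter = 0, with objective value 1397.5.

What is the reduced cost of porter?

Check each constraint at x*: fermentation 77/77 (tight); malt 111/111 (tight).
From A_Bᵀ y = c: 5·y_fermentation + 3·y_malt = 65.5; 1·y_fermentation + 6·y_malt = 45.5.
→ y_fermentation = 9.5 and y_malt = 6.
Reduced cost of porter: c₃ − yᵀa₃ = 67.5 − (9.5·5 + 6·4) = 67.5 − 71.5 = -4.

-4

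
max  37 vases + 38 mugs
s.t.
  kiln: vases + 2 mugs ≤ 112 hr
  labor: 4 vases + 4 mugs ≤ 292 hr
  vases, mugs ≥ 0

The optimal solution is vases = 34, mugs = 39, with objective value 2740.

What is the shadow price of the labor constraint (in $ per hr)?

Both kiln and labor are binding at x*.
The binding rows give the dual system: 1·y_kiln + 4·y_labor = 37 and 2·y_kiln + 4·y_labor = 38.
→ y_kiln = 1 and y_labor = 9.
Shadow price of labor = 9.

9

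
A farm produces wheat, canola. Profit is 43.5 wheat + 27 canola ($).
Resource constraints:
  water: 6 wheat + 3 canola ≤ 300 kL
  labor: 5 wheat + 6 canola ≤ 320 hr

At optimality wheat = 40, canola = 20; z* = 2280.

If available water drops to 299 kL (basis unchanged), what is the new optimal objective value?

At the optimum: water uses 300 of 300 (binding); labor uses 320 of 320 (binding).
From A_Bᵀ y = c: 6·y_water + 5·y_labor = 43.5; 3·y_water + 6·y_labor = 27.
→ y_water = 6 and y_labor = 1.5.
Δz = y_water·Δb = 6 × (-1) = -6, so new z* = 2280 − 6 = 2274.

2274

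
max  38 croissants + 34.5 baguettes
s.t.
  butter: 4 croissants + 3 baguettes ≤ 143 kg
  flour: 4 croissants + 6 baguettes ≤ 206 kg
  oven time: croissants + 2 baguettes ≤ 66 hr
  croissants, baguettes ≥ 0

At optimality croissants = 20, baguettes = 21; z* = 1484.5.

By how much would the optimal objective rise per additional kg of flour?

2

Binding: butter and flour. Non-binding: oven time (4 unused).
Since oven time is not tight, its dual is 0.
Dual feasibility on the basic columns requires 4·y_butter + 4·y_flour = 38, 3·y_butter + 6·y_flour = 34.5.
This yields shadow prices y_butter = 7.5, y_flour = 2.
Shadow price of flour = 2.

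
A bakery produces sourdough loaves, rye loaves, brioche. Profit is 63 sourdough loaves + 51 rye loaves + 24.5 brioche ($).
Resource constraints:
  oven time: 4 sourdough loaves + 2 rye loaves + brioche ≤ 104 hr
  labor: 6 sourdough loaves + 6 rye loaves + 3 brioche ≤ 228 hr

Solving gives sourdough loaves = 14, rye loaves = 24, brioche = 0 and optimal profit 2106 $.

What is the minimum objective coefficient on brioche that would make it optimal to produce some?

25.5

Check each constraint at x*: oven time 104/104 (tight); labor 228/228 (tight).
The binding rows give the dual system: 4·y_oven time + 6·y_labor = 63 and 2·y_oven time + 6·y_labor = 51.
This yields shadow prices y_oven time = 6, y_labor = 6.5.
brioche enters the basis when its profit ≥ yᵀa₃ = 6·1 + 6.5·3 = 25.5.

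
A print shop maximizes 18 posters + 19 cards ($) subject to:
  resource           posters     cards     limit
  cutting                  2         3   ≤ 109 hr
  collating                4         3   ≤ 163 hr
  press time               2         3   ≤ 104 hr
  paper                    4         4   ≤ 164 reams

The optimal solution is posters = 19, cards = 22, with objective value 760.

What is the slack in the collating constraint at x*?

collating used = 4·19 + 3·22 = 142; slack = 163 − 142 = 21.

21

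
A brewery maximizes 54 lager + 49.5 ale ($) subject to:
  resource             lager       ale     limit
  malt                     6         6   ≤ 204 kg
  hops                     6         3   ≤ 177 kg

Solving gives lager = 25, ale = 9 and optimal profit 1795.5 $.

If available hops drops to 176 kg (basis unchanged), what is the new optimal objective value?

Both malt and hops are binding at x*.
Dual feasibility on the basic columns requires 6·y_malt + 6·y_hops = 54, 6·y_malt + 3·y_hops = 49.5.
This yields shadow prices y_malt = 7.5, y_hops = 1.5.
Δz = y_hops·Δb = 1.5 × (-1) = -1.5, so new z* = 1795.5 − 1.5 = 1794.

1794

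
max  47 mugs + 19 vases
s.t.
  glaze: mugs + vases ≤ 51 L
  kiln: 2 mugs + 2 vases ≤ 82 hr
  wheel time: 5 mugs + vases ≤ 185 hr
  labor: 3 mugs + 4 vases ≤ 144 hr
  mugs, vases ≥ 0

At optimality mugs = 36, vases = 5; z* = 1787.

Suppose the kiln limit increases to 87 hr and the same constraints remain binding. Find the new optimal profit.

Binding: kiln and wheel time. Non-binding: glaze (10 unused), labor (16 unused).
Since glaze, labor are not tight, their duals are 0.
Dual feasibility on the basic columns requires 2·y_kiln + 5·y_wheel time = 47, 2·y_kiln + 1·y_wheel time = 19.
Solving: y_kiln = 6, y_wheel time = 7.
Δz = y_kiln·Δb = 6 × (5) = 30, so new z* = 1787 + 30 = 1817.

1817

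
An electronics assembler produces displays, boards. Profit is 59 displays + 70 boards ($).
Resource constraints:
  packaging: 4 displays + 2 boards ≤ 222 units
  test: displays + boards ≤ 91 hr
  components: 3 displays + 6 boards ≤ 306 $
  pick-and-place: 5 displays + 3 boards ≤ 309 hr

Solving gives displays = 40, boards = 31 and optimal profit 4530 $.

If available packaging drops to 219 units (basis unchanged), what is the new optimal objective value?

4506

Binding: packaging and components. Non-binding: test (20 unused), pick-and-place (16 unused).
By complementary slackness, y = 0 for the non-binding constraints.
The binding rows give the dual system: 4·y_packaging + 3·y_components = 59 and 2·y_packaging + 6·y_components = 70.
→ y_packaging = 8 and y_components = 9.
Δz = y_packaging·Δb = 8 × (-3) = -24, so new z* = 4530 − 24 = 4506.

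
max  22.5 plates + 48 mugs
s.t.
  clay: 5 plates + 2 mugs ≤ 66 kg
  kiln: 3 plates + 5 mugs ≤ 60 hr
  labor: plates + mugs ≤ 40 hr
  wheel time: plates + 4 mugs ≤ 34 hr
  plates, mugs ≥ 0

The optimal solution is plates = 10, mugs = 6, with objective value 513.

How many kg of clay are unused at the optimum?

4

clay used = 5·10 + 2·6 = 62; slack = 66 − 62 = 4.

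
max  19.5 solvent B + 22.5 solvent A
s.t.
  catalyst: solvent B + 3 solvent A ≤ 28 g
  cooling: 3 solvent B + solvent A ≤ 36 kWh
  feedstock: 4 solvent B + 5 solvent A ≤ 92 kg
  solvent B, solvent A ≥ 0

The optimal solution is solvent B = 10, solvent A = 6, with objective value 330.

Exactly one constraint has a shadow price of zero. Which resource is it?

feedstock

catalyst: 28/28 (binding)
cooling: 36/36 (binding)
feedstock: 70/92 (slack 22)
By complementary slackness, a constraint with positive slack has shadow price 0 → feedstock.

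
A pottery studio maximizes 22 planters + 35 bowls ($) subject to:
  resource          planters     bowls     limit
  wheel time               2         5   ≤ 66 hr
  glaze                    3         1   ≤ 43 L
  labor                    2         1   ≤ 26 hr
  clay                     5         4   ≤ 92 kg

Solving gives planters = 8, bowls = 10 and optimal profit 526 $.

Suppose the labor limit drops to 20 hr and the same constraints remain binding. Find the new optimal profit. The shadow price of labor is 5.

Δb = -6, so new z* = 526 + (5)·(-6) = 526 − 30 = 496.

496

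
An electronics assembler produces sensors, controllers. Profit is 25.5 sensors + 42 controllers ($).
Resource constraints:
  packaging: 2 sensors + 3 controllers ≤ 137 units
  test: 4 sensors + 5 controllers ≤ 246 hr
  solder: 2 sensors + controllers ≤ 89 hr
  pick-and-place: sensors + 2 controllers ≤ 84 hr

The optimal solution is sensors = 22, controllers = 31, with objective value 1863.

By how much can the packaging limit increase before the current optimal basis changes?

1

Binding constraints: packaging, pick-and-place. The basis is B = [[2,3],[1,2]] with det 1.
Per unit increase in packaging, x* moves by d = (2, -1).
The basis stays optimal until test becomes binding; allowable increase = 1 units.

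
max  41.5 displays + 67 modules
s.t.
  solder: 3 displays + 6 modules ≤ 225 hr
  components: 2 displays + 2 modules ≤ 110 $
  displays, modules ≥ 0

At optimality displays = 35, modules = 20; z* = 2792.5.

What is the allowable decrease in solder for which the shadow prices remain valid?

60

Binding constraints: solder, components. The basis is B = [[3,6],[2,2]] with det -6.
Per unit decrease in solder, x* moves by d = (0.3333, -0.3333).
The basis stays optimal until modules reaches 0; allowable decrease = 60 hr.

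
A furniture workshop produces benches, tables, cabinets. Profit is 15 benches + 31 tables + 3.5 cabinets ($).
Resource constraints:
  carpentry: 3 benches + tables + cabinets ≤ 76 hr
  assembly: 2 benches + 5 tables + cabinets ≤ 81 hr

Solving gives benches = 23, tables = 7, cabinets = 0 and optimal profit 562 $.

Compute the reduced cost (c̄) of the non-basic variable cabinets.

Both carpentry and assembly are binding at x*.
From A_Bᵀ y = c: 3·y_carpentry + 2·y_assembly = 15; 1·y_carpentry + 5·y_assembly = 31.
This yields shadow prices y_carpentry = 1, y_assembly = 6.
Reduced cost of cabinets: c₃ − yᵀa₃ = 3.5 − (1·1 + 6·1) = 3.5 − 7 = -3.5.

-3.5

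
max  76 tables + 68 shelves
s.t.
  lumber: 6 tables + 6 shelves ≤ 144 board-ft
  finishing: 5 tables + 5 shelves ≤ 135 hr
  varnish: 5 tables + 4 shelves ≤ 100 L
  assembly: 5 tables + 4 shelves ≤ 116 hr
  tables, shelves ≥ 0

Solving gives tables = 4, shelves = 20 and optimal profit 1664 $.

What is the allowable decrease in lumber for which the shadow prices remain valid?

Binding constraints: lumber, varnish. The basis is B = [[6,6],[5,4]] with det -6.
Per unit decrease in lumber, x* moves by d = (0.6667, -0.8333).
The basis stays optimal until shelves reaches 0; allowable decrease = 24 board-ft.

24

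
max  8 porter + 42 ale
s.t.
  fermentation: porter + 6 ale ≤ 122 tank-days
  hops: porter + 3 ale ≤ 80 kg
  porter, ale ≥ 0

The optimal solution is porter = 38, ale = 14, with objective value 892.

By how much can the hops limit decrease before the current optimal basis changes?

Binding constraints: fermentation, hops. The basis is B = [[1,6],[1,3]] with det -3.
Per unit decrease in hops, x* moves by d = (-2, 0.3333).
The basis stays optimal until porter reaches 0; allowable decrease = 19 kg.

19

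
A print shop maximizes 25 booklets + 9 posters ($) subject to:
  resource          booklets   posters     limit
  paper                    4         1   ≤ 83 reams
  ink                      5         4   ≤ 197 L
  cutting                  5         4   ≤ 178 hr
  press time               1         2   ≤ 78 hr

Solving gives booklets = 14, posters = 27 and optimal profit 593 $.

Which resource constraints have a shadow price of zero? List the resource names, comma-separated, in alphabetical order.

ink, press time

paper: 83/83 (binding)
ink: 178/197 (slack 19)
cutting: 178/178 (binding)
press time: 68/78 (slack 10)
By complementary slackness, a constraint with positive slack has shadow price 0 → ink, press time.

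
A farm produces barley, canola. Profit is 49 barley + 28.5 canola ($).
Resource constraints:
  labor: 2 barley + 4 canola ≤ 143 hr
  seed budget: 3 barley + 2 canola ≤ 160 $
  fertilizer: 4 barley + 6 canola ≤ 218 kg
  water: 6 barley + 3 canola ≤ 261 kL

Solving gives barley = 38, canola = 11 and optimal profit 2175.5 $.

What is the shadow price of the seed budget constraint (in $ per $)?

Check each constraint at x*: labor 120/143 (slack 23); seed budget 136/160 (slack 24); fertilizer 218/218 (tight); water 261/261 (tight).
By complementary slackness, y = 0 for the non-binding constraints.
From A_Bᵀ y = c: 4·y_fertilizer + 6·y_water = 49; 6·y_fertilizer + 3·y_water = 28.5.
Solving: y_fertilizer = 1, y_water = 7.5.
Shadow price of seed budget = 0.

0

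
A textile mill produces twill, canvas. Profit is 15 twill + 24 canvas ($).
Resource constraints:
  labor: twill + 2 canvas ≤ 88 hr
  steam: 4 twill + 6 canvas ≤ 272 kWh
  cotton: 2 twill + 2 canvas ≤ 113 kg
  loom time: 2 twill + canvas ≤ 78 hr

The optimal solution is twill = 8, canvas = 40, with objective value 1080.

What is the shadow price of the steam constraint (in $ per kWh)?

Check each constraint at x*: labor 88/88 (tight); steam 272/272 (tight); cotton 96/113 (slack 17); loom time 56/78 (slack 22).
Since cotton, loom time are not tight, their duals are 0.
Dual feasibility on the basic columns requires 1·y_labor + 4·y_steam = 15, 2·y_labor + 6·y_steam = 24.
Solving: y_labor = 3, y_steam = 3.
Shadow price of steam = 3.

3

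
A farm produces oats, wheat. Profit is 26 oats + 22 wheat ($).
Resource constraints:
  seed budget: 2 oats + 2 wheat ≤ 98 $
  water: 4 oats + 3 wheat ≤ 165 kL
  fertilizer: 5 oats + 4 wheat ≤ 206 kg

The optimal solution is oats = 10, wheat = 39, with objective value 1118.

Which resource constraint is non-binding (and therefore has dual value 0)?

seed budget: 98/98 (binding)
water: 157/165 (slack 8)
fertilizer: 206/206 (binding)
By complementary slackness, a constraint with positive slack has shadow price 0 → water.

water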